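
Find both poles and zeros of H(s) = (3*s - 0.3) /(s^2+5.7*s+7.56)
Set denominator = 0: s^2 + 5.7*s + 7.56 = (s + 2.1)(s + 3.6) = 0 → Poles: -2.1, -3.6
Set numerator = 0: 3*s - 0.3 = 0 → Zeros: 0.1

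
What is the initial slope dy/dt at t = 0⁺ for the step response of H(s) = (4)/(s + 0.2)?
IVT: y'(0⁺) = lim_{s→∞} s²·Y(s) = lim_{s→∞} s·H(s).
deg(num) = 0, deg(den) = 1, relative degree = 1, so s·H(s) → (leading num)/(leading den) = 4/1 = 4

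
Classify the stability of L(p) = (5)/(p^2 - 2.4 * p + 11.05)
Denominator: p^2 - 2.4*p + 11.05. Poles: 1.2 + 3.1j, 1.2 - 3.1j. Unstable (2 pole(s) in RHP)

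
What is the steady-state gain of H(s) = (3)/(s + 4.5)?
DC gain = H(0) = num(0)/den(0) = 3/4.5 = 0.6667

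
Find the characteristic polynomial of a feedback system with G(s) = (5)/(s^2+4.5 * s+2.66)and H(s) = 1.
Characteristic poly = G_den * H_den + G_num * H_num = (s^2 + 4.5*s + 2.66) + (5) = s^2 + 4.5*s + 7.66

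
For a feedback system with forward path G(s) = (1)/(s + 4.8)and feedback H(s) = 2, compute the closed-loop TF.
Closed-loop T = G/(1+GH).
Numerator: G_num * H_den = 1.
Denominator: G_den * H_den + G_num * H_num = (s + 4.8) + (2) = s + 6.8.
T(s) = (1)/(s + 6.8)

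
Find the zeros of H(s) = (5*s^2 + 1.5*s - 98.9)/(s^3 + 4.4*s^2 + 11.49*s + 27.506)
Set numerator = 0: 5*s^2 + 1.5*s - 98.9 = 5*(s - 4.3)(s + 4.6) = 0 → Zeros: -4.6, 4.3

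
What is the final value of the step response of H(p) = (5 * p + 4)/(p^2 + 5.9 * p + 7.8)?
FVT: lim_{t→∞} y(t) = lim_{p→0} p*Y(p) where Y(p) = H(p)/p.
= lim_{p→0} H(p) = H(0) = num(0)/den(0) = 4/7.8 = 0.5128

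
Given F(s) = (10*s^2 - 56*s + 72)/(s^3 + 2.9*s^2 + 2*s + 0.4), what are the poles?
Set denominator = 0: s^3 + 2.9*s^2 + 2*s + 0.4 = (s + 0.5)(s + 2)(s + 0.4) = 0 → Poles: -0.4, -0.5, -2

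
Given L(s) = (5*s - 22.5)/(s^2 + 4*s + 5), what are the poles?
Set denominator = 0: s^2 + 4*s + 5 = 0 → Poles: -2 + 1j, -2 - 1j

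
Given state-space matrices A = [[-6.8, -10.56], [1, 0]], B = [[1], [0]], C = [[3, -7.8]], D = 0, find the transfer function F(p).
F(p) = C(pI - A)⁻¹B + D.
Characteristic polynomial det(pI - A) = p^2 + 6.8*p + 10.56.
Numerator from C·adj(pI-A)·B + D·det(pI-A) = 3*p - 7.8.
F(p) = (3*p - 7.8)/(p^2 + 6.8*p + 10.56)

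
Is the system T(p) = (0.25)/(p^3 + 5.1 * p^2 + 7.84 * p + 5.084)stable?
Denominator: p^3 + 5.1*p^2 + 7.84*p + 5.084 = (p + 3.1)(p^2 + 2*p + 1.64). Poles: -1 + 0.8j, -1 - 0.8j, -3.1. All Re(p)<0: Yes (stable)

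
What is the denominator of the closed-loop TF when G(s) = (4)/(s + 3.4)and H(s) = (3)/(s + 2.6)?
Characteristic poly = G_den * H_den + G_num * H_num = (s^2 + 6*s + 8.84) + (12) = s^2 + 6*s + 20.84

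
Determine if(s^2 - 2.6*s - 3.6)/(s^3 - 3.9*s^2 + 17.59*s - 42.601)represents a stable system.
Denominator: s^3 - 3.9*s^2 + 17.59*s - 42.601 = (s - 2.9)(s^2 - s + 14.69). Poles: 0.5 + 3.8j, 0.5 - 3.8j, 2.9. All Re(p)<0: No (unstable)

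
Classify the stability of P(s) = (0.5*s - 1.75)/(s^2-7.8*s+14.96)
Denominator: s^2 - 7.8*s + 14.96 = (s - 3.4)(s - 4.4). Poles: 3.4, 4.4. Unstable (2 pole(s) in RHP)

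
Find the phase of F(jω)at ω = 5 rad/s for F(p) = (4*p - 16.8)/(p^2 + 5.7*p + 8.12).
Substitute p = j*5: F(j5) = 0.777977 + 0.128693j.
∠F(j5) = atan2(Im, Re) = atan2(0.128693, 0.777977) = 9.39°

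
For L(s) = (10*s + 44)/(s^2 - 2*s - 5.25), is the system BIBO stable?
Denominator: s^2 - 2*s - 5.25 = (s - 3.5)(s + 1.5). Poles: -1.5, 3.5. All Re(p)<0: No (unstable)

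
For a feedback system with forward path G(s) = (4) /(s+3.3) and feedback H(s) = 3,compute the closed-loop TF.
Closed-loop T = G/(1+GH).
Numerator: G_num * H_den = 4.
Denominator: G_den * H_den + G_num * H_num = (s + 3.3) + (12) = s + 15.3.
T(s) = (4)/(s + 15.3)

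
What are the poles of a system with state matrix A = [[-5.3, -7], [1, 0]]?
Eigenvalues solve det(λI - A) = 0.
Characteristic polynomial: λ^2 + 5.3*λ + 7 = 0.
Factor: (λ + 2.8)(λ + 2.5) = 0.
Roots: -2.5, -2.8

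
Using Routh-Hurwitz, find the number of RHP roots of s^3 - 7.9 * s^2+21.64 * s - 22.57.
Routh array:
s^3: [1, 21.64]; s^2: [-7.9, -22.57]; s^1: [18.783]; s^0: [-22.57]
First column: [1, -7.9, 18.783, -22.57]. Sign changes = RHP roots = 3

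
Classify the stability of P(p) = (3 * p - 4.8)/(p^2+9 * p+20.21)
Denominator: p^2 + 9*p + 20.21 = (p + 4.7)(p + 4.3). Poles: -4.3, -4.7. Stable (all poles in LHP)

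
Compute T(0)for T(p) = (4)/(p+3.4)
DC gain = T(0) = num(0)/den(0) = 4/3.4 = 1.176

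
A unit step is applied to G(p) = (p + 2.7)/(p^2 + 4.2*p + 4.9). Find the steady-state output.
FVT: lim_{t→∞} y(t) = lim_{p→0} p*Y(p) where Y(p) = G(p)/p.
= lim_{p→0} G(p) = G(0) = num(0)/den(0) = 2.7/4.9 = 0.551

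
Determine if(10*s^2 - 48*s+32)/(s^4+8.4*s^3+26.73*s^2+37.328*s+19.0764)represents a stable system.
Denominator: s^4 + 8.4*s^3 + 26.73*s^2 + 37.328*s + 19.0764 = (s + 1.4)(s + 1.8)(s^2 + 5.2*s + 7.57). Poles: -1.4, -1.8, -2.6 + 0.9j, -2.6 - 0.9j. All Re(p)<0: Yes (stable)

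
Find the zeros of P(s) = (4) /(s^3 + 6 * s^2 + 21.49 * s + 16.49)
Numerator is a nonzero constant (4) → Zeros: none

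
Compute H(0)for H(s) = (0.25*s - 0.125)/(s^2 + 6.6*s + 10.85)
DC gain = H(0) = num(0)/den(0) = -0.125/10.85 = -0.01152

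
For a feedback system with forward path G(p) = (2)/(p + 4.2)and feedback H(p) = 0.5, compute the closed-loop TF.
Closed-loop T = G/(1+GH).
Numerator: G_num * H_den = 2.
Denominator: G_den * H_den + G_num * H_num = (p + 4.2) + (1) = p + 5.2.
T(p) = (2)/(p + 5.2)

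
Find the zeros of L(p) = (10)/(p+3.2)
Numerator is a nonzero constant (10) → Zeros: none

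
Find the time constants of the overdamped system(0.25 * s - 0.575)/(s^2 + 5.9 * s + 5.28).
Overdamped: real poles at -4.8, -1.1. τ = -1/pole → τ₁ = 0.2083, τ₂ = 0.9091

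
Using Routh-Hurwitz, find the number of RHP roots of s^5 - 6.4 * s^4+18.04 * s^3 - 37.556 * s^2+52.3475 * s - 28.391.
Routh array:
s^5: [1, 18.04, 52.3475]; s^4: [-6.4, -37.556, -28.391]; s^3: [12.1719, 47.9114]; s^2: [-12.3641, -28.391]; s^1: [19.9617]; s^0: [-28.391]
First column: [1, -6.4, 12.1719, -12.3641, 19.9617, -28.391]. Sign changes = RHP roots = 5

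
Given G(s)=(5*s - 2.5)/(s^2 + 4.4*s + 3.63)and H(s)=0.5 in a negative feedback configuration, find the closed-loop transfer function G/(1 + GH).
Closed-loop T = G/(1+GH).
Numerator: G_num * H_den = 5*s - 2.5.
Denominator: G_den * H_den + G_num * H_num = (s^2 + 4.4*s + 3.63) + (2.5*s - 1.25) = s^2 + 6.9*s + 2.38.
T(s) = (5*s - 2.5)/(s^2 + 6.9*s + 2.38)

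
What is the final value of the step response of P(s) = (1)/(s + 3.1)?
FVT: lim_{t→∞} y(t) = lim_{s→0} s*Y(s) where Y(s) = P(s)/s.
= lim_{s→0} P(s) = P(0) = num(0)/den(0) = 1/3.1 = 0.3226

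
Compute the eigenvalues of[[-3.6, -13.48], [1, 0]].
Eigenvalues solve det(λI - A) = 0.
Characteristic polynomial: λ^2 + 3.6*λ + 13.48 = 0.
Roots: -1.8 + 3.2j, -1.8 - 3.2j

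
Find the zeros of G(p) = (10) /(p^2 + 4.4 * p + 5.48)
Numerator is a nonzero constant (10) → Zeros: none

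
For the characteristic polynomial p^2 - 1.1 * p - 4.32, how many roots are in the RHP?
p^2 - 1.1*p - 4.32 = (p - 2.7)(p + 1.6). Poles: -1.6, 2.7. RHP poles (Re>0): 1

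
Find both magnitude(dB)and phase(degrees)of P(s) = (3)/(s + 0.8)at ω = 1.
Substitute s = j*1: P(j1) = 1.46341 - 1.82927j.
|P| = 20*log₁₀(sqrt(Re²+Im²)) = 7.39 dB.
∠P = atan2(Im, Re) = -51.34°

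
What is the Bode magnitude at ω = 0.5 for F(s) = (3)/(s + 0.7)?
Substitute s = j*0.5: F(j0.5) = 2.83784 - 2.02703j.
|F(j0.5)| = sqrt(Re² + Im²) = 3.487.
20*log₁₀(3.487) = 10.85 dB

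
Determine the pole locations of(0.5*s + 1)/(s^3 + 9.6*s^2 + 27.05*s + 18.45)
Set denominator = 0: s^3 + 9.6*s^2 + 27.05*s + 18.45 = (s + 4.5)(s + 4.1)(s + 1) = 0 → Poles: -1, -4.1, -4.5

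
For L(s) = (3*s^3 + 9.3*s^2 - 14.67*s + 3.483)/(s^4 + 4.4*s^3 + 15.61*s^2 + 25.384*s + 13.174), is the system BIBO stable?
Denominator: s^4 + 4.4*s^3 + 15.61*s^2 + 25.384*s + 13.174 = (s + 1.4)(s + 1)(s^2 + 2*s + 9.41). Poles: -1, -1 + 2.9j, -1 - 2.9j, -1.4. All Re(p)<0: Yes (stable)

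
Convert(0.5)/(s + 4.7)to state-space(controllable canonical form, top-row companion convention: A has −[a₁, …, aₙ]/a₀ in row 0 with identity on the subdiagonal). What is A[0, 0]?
Reachable canonical form for den = s + 4.7: top row of A = -[a₁,a₂,...,aₙ]/a₀, ones on the subdiagonal, zeros elsewhere.
A = [[-4.7]].
A[0,0] = -4.7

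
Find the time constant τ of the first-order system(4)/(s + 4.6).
First-order system: τ = -1/pole. Pole = -4.6. τ = -1/(-4.6) = 0.2174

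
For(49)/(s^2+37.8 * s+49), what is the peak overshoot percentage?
Standard form: ωn²/(s²+2ζωn·s+ωn²) → ωn = 7, ζ = 2.7.
ζ ≥ 1, so the response is non-oscillatory: peak overshoot = 0%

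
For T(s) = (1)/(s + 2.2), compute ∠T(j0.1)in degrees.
Substitute s = j*0.1: T(j0.1) = 0.453608 - 0.0206186j.
∠T(j0.1) = atan2(Im, Re) = atan2(-0.0206186, 0.453608) = -2.60°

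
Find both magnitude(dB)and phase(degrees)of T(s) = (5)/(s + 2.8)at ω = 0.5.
Substitute s = j*0.5: T(j0.5) = 1.73053 - 0.309023j.
|T| = 20*log₁₀(sqrt(Re²+Im²)) = 4.90 dB.
∠T = atan2(Im, Re) = -10.12°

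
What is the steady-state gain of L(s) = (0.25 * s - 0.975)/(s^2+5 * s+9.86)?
DC gain = L(0) = num(0)/den(0) = -0.975/9.86 = -0.09888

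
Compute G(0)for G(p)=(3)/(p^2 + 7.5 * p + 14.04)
DC gain = G(0) = num(0)/den(0) = 3/14.04 = 0.2137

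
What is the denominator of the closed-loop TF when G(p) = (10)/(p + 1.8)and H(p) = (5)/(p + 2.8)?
Characteristic poly = G_den * H_den + G_num * H_num = (p^2 + 4.6*p + 5.04) + (50) = p^2 + 4.6*p + 55.04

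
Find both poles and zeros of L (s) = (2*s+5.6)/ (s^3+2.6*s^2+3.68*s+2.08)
Set denominator = 0: s^3 + 2.6*s^2 + 3.68*s + 2.08 = (s + 1)(s^2 + 1.6*s + 2.08) = 0 → Poles: -0.8 + 1.2j, -0.8 - 1.2j, -1
Set numerator = 0: 2*s + 5.6 = 0 → Zeros: -2.8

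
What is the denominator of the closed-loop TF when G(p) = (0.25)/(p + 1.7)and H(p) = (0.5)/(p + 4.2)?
Characteristic poly = G_den * H_den + G_num * H_num = (p^2 + 5.9*p + 7.14) + (0.125) = p^2 + 5.9*p + 7.265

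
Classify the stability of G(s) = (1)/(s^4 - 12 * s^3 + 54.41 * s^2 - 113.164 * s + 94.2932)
Denominator: s^4 - 12*s^3 + 54.41*s^2 - 113.164*s + 94.2932 = (s - 3.8)(s - 3.8)(s^2 - 4.4*s + 6.53). Poles: 2.2 + 1.3j, 2.2 - 1.3j, 3.8, 3.8. Unstable (4 pole(s) in RHP)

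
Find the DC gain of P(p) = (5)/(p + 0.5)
DC gain = P(0) = num(0)/den(0) = 5/0.5 = 10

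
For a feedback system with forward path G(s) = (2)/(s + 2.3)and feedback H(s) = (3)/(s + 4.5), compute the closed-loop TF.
Closed-loop T = G/(1+GH).
Numerator: G_num * H_den = 2*s + 9.
Denominator: G_den * H_den + G_num * H_num = (s^2 + 6.8*s + 10.35) + (6) = s^2 + 6.8*s + 16.35.
T(s) = (2*s + 9)/(s^2 + 6.8*s + 16.35)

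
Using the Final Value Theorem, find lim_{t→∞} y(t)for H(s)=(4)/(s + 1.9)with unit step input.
FVT: lim_{t→∞} y(t) = lim_{s→0} s*Y(s) where Y(s) = H(s)/s.
= lim_{s→0} H(s) = H(0) = num(0)/den(0) = 4/1.9 = 2.105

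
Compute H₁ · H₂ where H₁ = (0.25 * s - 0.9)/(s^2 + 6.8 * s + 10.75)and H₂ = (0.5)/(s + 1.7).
Series: H = H₁ · H₂ = (n₁·n₂)/(d₁·d₂).
Num: n₁·n₂ = 0.125*s - 0.45. Den: d₁·d₂ = s^3 + 8.5*s^2 + 22.31*s + 18.275.
H(s) = (0.125*s - 0.45)/(s^3 + 8.5*s^2 + 22.31*s + 18.275)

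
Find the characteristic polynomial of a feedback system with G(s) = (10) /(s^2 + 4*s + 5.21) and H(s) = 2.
Characteristic poly = G_den * H_den + G_num * H_num = (s^2 + 4*s + 5.21) + (20) = s^2 + 4*s + 25.21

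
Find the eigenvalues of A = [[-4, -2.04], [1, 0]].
Eigenvalues solve det(λI - A) = 0.
Characteristic polynomial: λ^2 + 4*λ + 2.04 = 0.
Factor: (λ + 0.6)(λ + 3.4) = 0.
Roots: -0.6, -3.4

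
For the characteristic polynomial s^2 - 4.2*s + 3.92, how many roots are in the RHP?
s^2 - 4.2*s + 3.92 = (s - 1.4)(s - 2.8). Poles: 1.4, 2.8. RHP poles (Re>0): 2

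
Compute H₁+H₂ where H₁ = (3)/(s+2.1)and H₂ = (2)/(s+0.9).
Parallel: H = H₁ + H₂ = (n₁·d₂ + n₂·d₁)/(d₁·d₂).
n₁·d₂ = 3*s + 2.7. n₂·d₁ = 2*s + 4.2. Sum = 5*s + 6.9. d₁·d₂ = s^2 + 3*s + 1.89.
H(s) = (5*s + 6.9)/(s^2 + 3*s + 1.89)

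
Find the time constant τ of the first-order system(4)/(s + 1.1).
First-order system: τ = -1/pole. Pole = -1.1. τ = -1/(-1.1) = 0.9091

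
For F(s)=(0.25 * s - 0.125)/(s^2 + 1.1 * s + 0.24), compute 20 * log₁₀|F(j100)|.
Substitute s = j*100: F(j100) = 3.99968e-05 - 0.00249962j.
|F(j100)| = sqrt(Re² + Im²) = 0.0025.
20*log₁₀(0.0025) = -52.04 dB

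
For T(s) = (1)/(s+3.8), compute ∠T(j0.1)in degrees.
Substitute s = j*0.1: T(j0.1) = 0.262976 - 0.00692042j.
∠T(j0.1) = atan2(Im, Re) = atan2(-0.00692042, 0.262976) = -1.51°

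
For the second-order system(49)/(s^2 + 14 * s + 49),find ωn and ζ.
Standard form: ωn²/(s²+2ζωn·s+ωn²).
const=49=ωn² → ωn=7, s coeff=14=2ζωn → ζ=1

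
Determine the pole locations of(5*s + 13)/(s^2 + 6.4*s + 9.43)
Set denominator = 0: s^2 + 6.4*s + 9.43 = (s + 2.3)(s + 4.1) = 0 → Poles: -2.3, -4.1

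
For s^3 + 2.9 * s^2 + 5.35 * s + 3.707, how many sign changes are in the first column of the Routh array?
Routh array:
s^3: [1, 5.35]; s^2: [2.9, 3.707]; s^1: [4.07172]; s^0: [3.707]
First column: [1, 2.9, 4.07172, 3.707]. Sign changes = 0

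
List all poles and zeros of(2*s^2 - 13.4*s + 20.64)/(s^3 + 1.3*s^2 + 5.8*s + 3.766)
Set denominator = 0: s^3 + 1.3*s^2 + 5.8*s + 3.766 = (s + 0.7)(s^2 + 0.6*s + 5.38) = 0 → Poles: -0.3 + 2.3j, -0.3 - 2.3j, -0.7
Set numerator = 0: 2*s^2 - 13.4*s + 20.64 = 2*(s - 2.4)(s - 4.3) = 0 → Zeros: 2.4, 4.3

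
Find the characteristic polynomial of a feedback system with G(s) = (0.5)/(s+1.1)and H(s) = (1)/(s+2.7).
Characteristic poly = G_den * H_den + G_num * H_num = (s^2 + 3.8*s + 2.97) + (0.5) = s^2 + 3.8*s + 3.47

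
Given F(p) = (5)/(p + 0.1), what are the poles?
Set denominator = 0: p + 0.1 = 0 → Poles: -0.1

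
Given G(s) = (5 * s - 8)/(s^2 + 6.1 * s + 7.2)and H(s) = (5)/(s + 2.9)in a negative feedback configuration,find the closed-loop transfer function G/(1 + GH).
Closed-loop T = G/(1+GH).
Numerator: G_num * H_den = 5*s^2 + 6.5*s - 23.2.
Denominator: G_den * H_den + G_num * H_num = (s^3 + 9*s^2 + 24.89*s + 20.88) + (25*s - 40) = s^3 + 9*s^2 + 49.89*s - 19.12.
T(s) = (5*s^2 + 6.5*s - 23.2)/(s^3 + 9*s^2 + 49.89*s - 19.12)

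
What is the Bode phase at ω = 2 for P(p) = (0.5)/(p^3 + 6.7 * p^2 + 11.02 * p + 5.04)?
Substitute p = j*2: P(j2) = -0.0162238 - 0.0104679j.
∠P(j2) = atan2(Im, Re) = atan2(-0.0104679, -0.0162238) = -147.17°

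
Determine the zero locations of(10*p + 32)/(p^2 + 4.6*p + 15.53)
Set numerator = 0: 10*p + 32 = 0 → Zeros: -3.2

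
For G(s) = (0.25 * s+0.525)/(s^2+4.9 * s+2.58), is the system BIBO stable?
Denominator: s^2 + 4.9*s + 2.58 = (s + 0.6)(s + 4.3). Poles: -0.6, -4.3. All Re(p)<0: Yes (stable)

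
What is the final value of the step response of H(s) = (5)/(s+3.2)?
FVT: lim_{t→∞} y(t) = lim_{s→0} s*Y(s) where Y(s) = H(s)/s.
= lim_{s→0} H(s) = H(0) = num(0)/den(0) = 5/3.2 = 1.562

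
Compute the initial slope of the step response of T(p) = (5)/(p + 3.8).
IVT: y'(0⁺) = lim_{p→∞} p²·Y(p) = lim_{p→∞} p·T(p).
deg(num) = 0, deg(den) = 1, relative degree = 1, so p·T(p) → (leading num)/(leading den) = 5/1 = 5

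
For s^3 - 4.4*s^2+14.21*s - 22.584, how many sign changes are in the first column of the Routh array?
Routh array:
s^3: [1, 14.21]; s^2: [-4.4, -22.584]; s^1: [9.07727]; s^0: [-22.584]
First column: [1, -4.4, 9.07727, -22.584]. Sign changes = 3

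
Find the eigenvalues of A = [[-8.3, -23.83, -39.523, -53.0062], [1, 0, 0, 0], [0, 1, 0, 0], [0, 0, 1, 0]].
Eigenvalues solve det(λI - A) = 0.
Characteristic polynomial: λ^4 + 8.3*λ^3 + 23.83*λ^2 + 39.523*λ + 53.0062 = 0.
Factor: (λ + 3.7)(λ + 3.8)(λ^2 + 0.8*λ + 3.77) = 0.
Roots: -0.4 + 1.9j, -0.4 - 1.9j, -3.7, -3.8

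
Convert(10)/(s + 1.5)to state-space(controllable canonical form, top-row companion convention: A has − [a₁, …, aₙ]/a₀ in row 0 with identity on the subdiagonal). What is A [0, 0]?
Reachable canonical form for den = s + 1.5: top row of A = -[a₁,a₂,...,aₙ]/a₀, ones on the subdiagonal, zeros elsewhere.
A = [[-1.5]].
A[0,0] = -1.5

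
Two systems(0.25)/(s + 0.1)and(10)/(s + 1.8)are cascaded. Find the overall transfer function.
Series: H = H₁ · H₂ = (n₁·n₂)/(d₁·d₂).
Num: n₁·n₂ = 2.5. Den: d₁·d₂ = s^2 + 1.9*s + 0.18.
H(s) = (2.5)/(s^2 + 1.9*s + 0.18)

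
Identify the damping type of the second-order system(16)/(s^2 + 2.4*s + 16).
Standard form: ωn²/(s²+2ζωn·s+ωn²) gives ωn=4, ζ=0.3.
Underdamped (ζ = 0.3 < 1)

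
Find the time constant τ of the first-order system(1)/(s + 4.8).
First-order system: τ = -1/pole. Pole = -4.8. τ = -1/(-4.8) = 0.2083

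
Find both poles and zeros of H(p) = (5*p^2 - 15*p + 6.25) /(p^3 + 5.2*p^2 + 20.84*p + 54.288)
Set denominator = 0: p^3 + 5.2*p^2 + 20.84*p + 54.288 = (p + 3.6)(p^2 + 1.6*p + 15.08) = 0 → Poles: -0.8 + 3.8j, -0.8 - 3.8j, -3.6
Set numerator = 0: 5*p^2 - 15*p + 6.25 = 5*(p - 0.5)(p - 2.5) = 0 → Zeros: 0.5, 2.5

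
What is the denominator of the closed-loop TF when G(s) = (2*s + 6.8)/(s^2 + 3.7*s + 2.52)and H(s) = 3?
Characteristic poly = G_den * H_den + G_num * H_num = (s^2 + 3.7*s + 2.52) + (6*s + 20.4) = s^2 + 9.7*s + 22.92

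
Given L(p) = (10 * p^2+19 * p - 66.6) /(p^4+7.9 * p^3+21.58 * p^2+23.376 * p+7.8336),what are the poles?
Set denominator = 0: p^4 + 7.9*p^3 + 21.58*p^2 + 23.376*p + 7.8336 = (p + 1.7)(p + 3.2)(p + 0.6)(p + 2.4) = 0 → Poles: -0.6, -1.7, -2.4, -3.2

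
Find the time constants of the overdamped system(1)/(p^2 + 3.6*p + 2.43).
Overdamped: real poles at -2.7, -0.9. τ = -1/pole → τ₁ = 0.3704, τ₂ = 1.111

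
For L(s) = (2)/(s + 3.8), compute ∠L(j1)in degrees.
Substitute s = j*1: L(j1) = 0.492228 - 0.129534j.
∠L(j1) = atan2(Im, Re) = atan2(-0.129534, 0.492228) = -14.74°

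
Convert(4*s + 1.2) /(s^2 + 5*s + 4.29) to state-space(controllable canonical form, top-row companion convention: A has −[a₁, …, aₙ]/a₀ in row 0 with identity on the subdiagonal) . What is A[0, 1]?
Reachable canonical form for den = s^2 + 5*s + 4.29: top row of A = -[a₁,a₂,...,aₙ]/a₀, ones on the subdiagonal, zeros elsewhere.
A = [[-5, -4.29], [1, 0]].
A[0,1] = -4.29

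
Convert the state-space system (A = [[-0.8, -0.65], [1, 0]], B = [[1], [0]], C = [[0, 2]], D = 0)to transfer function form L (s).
L(s) = C(sI - A)⁻¹B + D.
Characteristic polynomial det(sI - A) = s^2 + 0.8*s + 0.65.
Numerator from C·adj(sI-A)·B + D·det(sI-A) = 2.
L(s) = (2)/(s^2 + 0.8*s + 0.65)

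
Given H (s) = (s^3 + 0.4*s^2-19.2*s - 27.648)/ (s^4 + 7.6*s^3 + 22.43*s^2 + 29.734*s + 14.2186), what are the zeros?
Set numerator = 0: s^3 + 0.4*s^2 - 19.2*s - 27.648 = (s - 4.8)(s + 3.6)(s + 1.6) = 0 → Zeros: -1.6, -3.6, 4.8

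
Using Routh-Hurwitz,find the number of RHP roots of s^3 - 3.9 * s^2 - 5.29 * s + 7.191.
Routh array:
s^3: [1, -5.29]; s^2: [-3.9, 7.191]; s^1: [-3.44615]; s^0: [7.191]
First column: [1, -3.9, -3.44615, 7.191]. Sign changes = RHP roots = 2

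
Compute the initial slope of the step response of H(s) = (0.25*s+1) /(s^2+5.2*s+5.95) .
IVT: y'(0⁺) = lim_{s→∞} s²·Y(s) = lim_{s→∞} s·H(s).
deg(num) = 1, deg(den) = 2, relative degree = 1, so s·H(s) → (leading num)/(leading den) = 0.25/1 = 0.25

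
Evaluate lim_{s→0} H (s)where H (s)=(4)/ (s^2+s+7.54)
DC gain = H(0) = num(0)/den(0) = 4/7.54 = 0.5305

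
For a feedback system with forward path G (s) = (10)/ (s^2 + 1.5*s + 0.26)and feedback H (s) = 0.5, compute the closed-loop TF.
Closed-loop T = G/(1+GH).
Numerator: G_num * H_den = 10.
Denominator: G_den * H_den + G_num * H_num = (s^2 + 1.5*s + 0.26) + (5) = s^2 + 1.5*s + 5.26.
T(s) = (10)/(s^2 + 1.5*s + 5.26)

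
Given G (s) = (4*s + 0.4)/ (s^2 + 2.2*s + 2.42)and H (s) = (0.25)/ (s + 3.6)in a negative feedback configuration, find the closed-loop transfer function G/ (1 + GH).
Closed-loop T = G/(1+GH).
Numerator: G_num * H_den = 4*s^2 + 14.8*s + 1.44.
Denominator: G_den * H_den + G_num * H_num = (s^3 + 5.8*s^2 + 10.34*s + 8.712) + (s + 0.1) = s^3 + 5.8*s^2 + 11.34*s + 8.812.
T(s) = (4*s^2 + 14.8*s + 1.44)/(s^3 + 5.8*s^2 + 11.34*s + 8.812)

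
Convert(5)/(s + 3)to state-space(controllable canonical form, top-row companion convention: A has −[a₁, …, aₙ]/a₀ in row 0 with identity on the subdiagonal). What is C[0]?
Reachable canonical form: C = numerator coefficients (right-aligned, zero-padded to length n).
num = 5, C = [[5]].
C[0] = 5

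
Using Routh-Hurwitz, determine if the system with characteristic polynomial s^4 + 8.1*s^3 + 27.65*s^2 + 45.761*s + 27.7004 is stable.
Routh array:
s^4: [1, 27.65, 27.7004]; s^3: [8.1, 45.761]; s^2: [22.0005, 27.7004]; s^1: [35.5624]; s^0: [27.7004]
First column: [1, 8.1, 22.0005, 35.5624, 27.7004]. Sign changes = 0.
Yes, stable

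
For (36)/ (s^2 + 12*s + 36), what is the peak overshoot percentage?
Standard form: ωn²/(s²+2ζωn·s+ωn²) → ωn = 6, ζ = 1.
ζ ≥ 1, so the response is non-oscillatory: peak overshoot = 0%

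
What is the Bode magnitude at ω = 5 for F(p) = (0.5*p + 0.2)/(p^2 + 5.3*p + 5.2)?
Substitute p = j*5: F(j5) = 0.0569228 - 0.0500781j.
|F(j5)| = sqrt(Re² + Im²) = 0.07582.
20*log₁₀(0.07582) = -22.40 dB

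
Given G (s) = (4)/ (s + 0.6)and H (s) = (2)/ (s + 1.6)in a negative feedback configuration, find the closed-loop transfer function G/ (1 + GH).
Closed-loop T = G/(1+GH).
Numerator: G_num * H_den = 4*s + 6.4.
Denominator: G_den * H_den + G_num * H_num = (s^2 + 2.2*s + 0.96) + (8) = s^2 + 2.2*s + 8.96.
T(s) = (4*s + 6.4)/(s^2 + 2.2*s + 8.96)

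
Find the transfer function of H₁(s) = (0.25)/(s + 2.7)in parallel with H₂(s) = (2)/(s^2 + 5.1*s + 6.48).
Parallel: H = H₁ + H₂ = (n₁·d₂ + n₂·d₁)/(d₁·d₂).
n₁·d₂ = 0.25*s^2 + 1.275*s + 1.62. n₂·d₁ = 2*s + 5.4. Sum = 0.25*s^2 + 3.275*s + 7.02. d₁·d₂ = s^3 + 7.8*s^2 + 20.25*s + 17.496.
H(s) = (0.25*s^2 + 3.275*s + 7.02)/(s^3 + 7.8*s^2 + 20.25*s + 17.496)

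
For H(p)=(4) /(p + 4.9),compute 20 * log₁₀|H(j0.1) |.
Substitute p = j*0.1: H(j0.1) = 0.815987 - 0.0166528j.
|H(j0.1)| = sqrt(Re² + Im²) = 0.8162.
20*log₁₀(0.8162) = -1.76 dB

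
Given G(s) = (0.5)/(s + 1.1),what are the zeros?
Numerator is a nonzero constant (0.5) → Zeros: none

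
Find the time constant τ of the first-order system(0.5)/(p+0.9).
First-order system: τ = -1/pole. Pole = -0.9. τ = -1/(-0.9) = 1.111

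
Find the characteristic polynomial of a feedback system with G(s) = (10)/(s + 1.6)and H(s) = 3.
Characteristic poly = G_den * H_den + G_num * H_num = (s + 1.6) + (30) = s + 31.6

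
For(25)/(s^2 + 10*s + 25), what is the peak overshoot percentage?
Standard form: ωn²/(s²+2ζωn·s+ωn²) → ωn = 5, ζ = 1.
ζ ≥ 1, so the response is non-oscillatory: peak overshoot = 0%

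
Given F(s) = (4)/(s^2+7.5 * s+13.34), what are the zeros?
Numerator is a nonzero constant (4) → Zeros: none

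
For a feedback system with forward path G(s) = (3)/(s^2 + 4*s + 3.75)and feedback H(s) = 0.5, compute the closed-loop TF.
Closed-loop T = G/(1+GH).
Numerator: G_num * H_den = 3.
Denominator: G_den * H_den + G_num * H_num = (s^2 + 4*s + 3.75) + (1.5) = s^2 + 4*s + 5.25.
T(s) = (3)/(s^2 + 4*s + 5.25)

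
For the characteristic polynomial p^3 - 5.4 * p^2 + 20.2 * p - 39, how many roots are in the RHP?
p^3 - 5.4*p^2 + 20.2*p - 39 = (p - 3)(p^2 - 2.4*p + 13). Poles: 1.2 + 3.4j, 1.2 - 3.4j, 3. RHP poles (Re>0): 3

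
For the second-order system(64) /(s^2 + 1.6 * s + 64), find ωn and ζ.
Standard form: ωn²/(s²+2ζωn·s+ωn²).
const=64=ωn² → ωn=8, s coeff=1.6=2ζωn → ζ=0.1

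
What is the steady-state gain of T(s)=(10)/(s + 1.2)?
DC gain = T(0) = num(0)/den(0) = 10/1.2 = 8.333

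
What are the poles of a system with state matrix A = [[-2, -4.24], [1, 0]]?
Eigenvalues solve det(λI - A) = 0.
Characteristic polynomial: λ^2 + 2*λ + 4.24 = 0.
Roots: -1 + 1.8j, -1 - 1.8j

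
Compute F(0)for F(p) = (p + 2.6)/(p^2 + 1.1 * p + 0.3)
DC gain = F(0) = num(0)/den(0) = 2.6/0.3 = 8.667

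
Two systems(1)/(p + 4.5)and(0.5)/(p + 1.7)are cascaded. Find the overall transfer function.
Series: H = H₁ · H₂ = (n₁·n₂)/(d₁·d₂).
Num: n₁·n₂ = 0.5. Den: d₁·d₂ = p^2 + 6.2*p + 7.65.
H(p) = (0.5)/(p^2 + 6.2*p + 7.65)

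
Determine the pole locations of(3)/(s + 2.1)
Set denominator = 0: s + 2.1 = 0 → Poles: -2.1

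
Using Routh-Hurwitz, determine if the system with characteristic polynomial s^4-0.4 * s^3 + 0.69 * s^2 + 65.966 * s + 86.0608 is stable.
Routh array:
s^4: [1, 0.69, 86.0608]; s^3: [-0.4, 65.966]; s^2: [165.605, 86.0608]; s^1: [66.1739]; s^0: [86.0608]
First column: [1, -0.4, 165.605, 66.1739, 86.0608]. Sign changes = 2.
No, unstable (2 RHP root(s))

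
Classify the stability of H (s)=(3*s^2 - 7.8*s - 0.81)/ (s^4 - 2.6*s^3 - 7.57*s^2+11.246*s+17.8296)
Denominator: s^4 - 2.6*s^3 - 7.57*s^2 + 11.246*s + 17.8296 = (s - 3.4)(s - 2.3)(s + 1.9)(s + 1.2). Poles: -1.2, -1.9, 2.3, 3.4. Unstable (2 pole(s) in RHP)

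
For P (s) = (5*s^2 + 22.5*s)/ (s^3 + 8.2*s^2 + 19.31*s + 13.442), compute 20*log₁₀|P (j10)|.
Substitute s = j*10: P(j10) = 0.170346 - 0.449382j.
|P(j10)| = sqrt(Re² + Im²) = 0.4806.
20*log₁₀(0.4806) = -6.36 dB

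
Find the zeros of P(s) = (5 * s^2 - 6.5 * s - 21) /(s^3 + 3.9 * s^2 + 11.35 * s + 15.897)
Set numerator = 0: 5*s^2 - 6.5*s - 21 = 5*(s + 1.5)(s - 2.8) = 0 → Zeros: -1.5, 2.8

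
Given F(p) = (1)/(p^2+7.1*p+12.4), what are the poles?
Set denominator = 0: p^2 + 7.1*p + 12.4 = (p + 4)(p + 3.1) = 0 → Poles: -3.1, -4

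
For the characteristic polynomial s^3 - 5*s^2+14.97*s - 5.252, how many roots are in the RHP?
s^3 - 5*s^2 + 14.97*s - 5.252 = (s - 0.4)(s^2 - 4.6*s + 13.13). Poles: 0.4, 2.3 + 2.8j, 2.3 - 2.8j. RHP poles (Re>0): 3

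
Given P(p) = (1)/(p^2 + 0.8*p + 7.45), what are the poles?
Set denominator = 0: p^2 + 0.8*p + 7.45 = 0 → Poles: -0.4 + 2.7j, -0.4 - 2.7j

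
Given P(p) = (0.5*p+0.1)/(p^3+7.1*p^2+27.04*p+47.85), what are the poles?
Set denominator = 0: p^3 + 7.1*p^2 + 27.04*p + 47.85 = (p + 3.3)(p^2 + 3.8*p + 14.5) = 0 → Poles: -1.9 + 3.3j, -1.9 - 3.3j, -3.3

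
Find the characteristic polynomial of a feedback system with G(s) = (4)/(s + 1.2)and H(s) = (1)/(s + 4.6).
Characteristic poly = G_den * H_den + G_num * H_num = (s^2 + 5.8*s + 5.52) + (4) = s^2 + 5.8*s + 9.52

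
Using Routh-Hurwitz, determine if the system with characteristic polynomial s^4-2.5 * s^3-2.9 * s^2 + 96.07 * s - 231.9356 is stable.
Routh array:
s^4: [1, -2.9, -231.9356]; s^3: [-2.5, 96.07]; s^2: [35.528, -231.9356]; s^1: [79.7494]; s^0: [-231.9356]
First column: [1, -2.5, 35.528, 79.7494, -231.9356]. Sign changes = 3.
No, unstable (3 RHP root(s))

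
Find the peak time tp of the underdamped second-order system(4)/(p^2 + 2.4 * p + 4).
Standard form: ωn²/(p²+2ζωn·p+ωn²) → ωn = 2, ζ = 0.6.
ωd = ωn·√(1-ζ²) = 2·√(1-0.6²) = 1.6.
tp = π/ωd = π/1.6 = 1.963 s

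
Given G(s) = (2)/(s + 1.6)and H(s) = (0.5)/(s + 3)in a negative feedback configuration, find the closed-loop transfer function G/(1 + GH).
Closed-loop T = G/(1+GH).
Numerator: G_num * H_den = 2*s + 6.
Denominator: G_den * H_den + G_num * H_num = (s^2 + 4.6*s + 4.8) + (1) = s^2 + 4.6*s + 5.8.
T(s) = (2*s + 6)/(s^2 + 4.6*s + 5.8)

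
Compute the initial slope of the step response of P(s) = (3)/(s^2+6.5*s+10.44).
IVT: y'(0⁺) = lim_{s→∞} s²·Y(s) = lim_{s→∞} s·P(s).
deg(num) = 0, deg(den) = 2, relative degree = 2 ≥ 2, so s·P(s) → 0. Initial slope = 0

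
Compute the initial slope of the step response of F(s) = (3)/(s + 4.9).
IVT: y'(0⁺) = lim_{s→∞} s²·Y(s) = lim_{s→∞} s·F(s).
deg(num) = 0, deg(den) = 1, relative degree = 1, so s·F(s) → (leading num)/(leading den) = 3/1 = 3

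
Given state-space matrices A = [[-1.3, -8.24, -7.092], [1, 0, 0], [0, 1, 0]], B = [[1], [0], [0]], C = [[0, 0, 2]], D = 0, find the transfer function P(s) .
P(s) = C(sI - A)⁻¹B + D.
Characteristic polynomial det(sI - A) = s^3 + 1.3*s^2 + 8.24*s + 7.092.
Numerator from C·adj(sI-A)·B + D·det(sI-A) = 2.
P(s) = (2)/(s^3 + 1.3*s^2 + 8.24*s + 7.092)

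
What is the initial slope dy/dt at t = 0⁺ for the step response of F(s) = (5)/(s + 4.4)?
IVT: y'(0⁺) = lim_{s→∞} s²·Y(s) = lim_{s→∞} s·F(s).
deg(num) = 0, deg(den) = 1, relative degree = 1, so s·F(s) → (leading num)/(leading den) = 5/1 = 5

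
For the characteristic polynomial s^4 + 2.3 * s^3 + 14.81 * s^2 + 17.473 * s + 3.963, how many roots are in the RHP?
s^4 + 2.3*s^3 + 14.81*s^2 + 17.473*s + 3.963 = (s + 0.3)(s + 1)(s^2 + s + 13.21). Poles: -0.3, -0.5 + 3.6j, -0.5 - 3.6j, -1. RHP poles (Re>0): 0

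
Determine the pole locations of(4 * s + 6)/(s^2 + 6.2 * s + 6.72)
Set denominator = 0: s^2 + 6.2*s + 6.72 = (s + 1.4)(s + 4.8) = 0 → Poles: -1.4, -4.8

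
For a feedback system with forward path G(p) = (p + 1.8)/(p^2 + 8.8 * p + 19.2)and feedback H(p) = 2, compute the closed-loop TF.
Closed-loop T = G/(1+GH).
Numerator: G_num * H_den = p + 1.8.
Denominator: G_den * H_den + G_num * H_num = (p^2 + 8.8*p + 19.2) + (2*p + 3.6) = p^2 + 10.8*p + 22.8.
T(p) = (p + 1.8)/(p^2 + 10.8*p + 22.8)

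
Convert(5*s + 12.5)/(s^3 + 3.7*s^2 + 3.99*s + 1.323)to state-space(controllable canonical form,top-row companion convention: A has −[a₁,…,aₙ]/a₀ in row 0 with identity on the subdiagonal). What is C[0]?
Reachable canonical form: C = numerator coefficients (right-aligned, zero-padded to length n).
num = 5*s + 12.5, C = [[0, 5, 12.5]].
C[0] = 0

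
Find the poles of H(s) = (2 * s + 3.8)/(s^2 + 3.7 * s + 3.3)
Set denominator = 0: s^2 + 3.7*s + 3.3 = (s + 1.5)(s + 2.2) = 0 → Poles: -1.5, -2.2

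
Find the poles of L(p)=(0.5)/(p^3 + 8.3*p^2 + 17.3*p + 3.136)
Set denominator = 0: p^3 + 8.3*p^2 + 17.3*p + 3.136 = (p + 0.2)(p + 4.9)(p + 3.2) = 0 → Poles: -0.2, -3.2, -4.9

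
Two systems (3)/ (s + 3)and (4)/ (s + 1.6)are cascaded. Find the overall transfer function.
Series: H = H₁ · H₂ = (n₁·n₂)/(d₁·d₂).
Num: n₁·n₂ = 12. Den: d₁·d₂ = s^2 + 4.6*s + 4.8.
H(s) = (12)/(s^2 + 4.6*s + 4.8)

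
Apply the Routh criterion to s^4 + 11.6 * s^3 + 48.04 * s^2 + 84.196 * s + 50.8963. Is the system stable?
Routh array:
s^4: [1, 48.04, 50.8963]; s^3: [11.6, 84.196]; s^2: [40.7817, 50.8963]; s^1: [69.719]; s^0: [50.8963]
First column: [1, 11.6, 40.7817, 69.719, 50.8963]. Sign changes = 0.
Yes, stable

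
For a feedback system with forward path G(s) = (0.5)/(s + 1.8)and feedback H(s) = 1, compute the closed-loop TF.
Closed-loop T = G/(1+GH).
Numerator: G_num * H_den = 0.5.
Denominator: G_den * H_den + G_num * H_num = (s + 1.8) + (0.5) = s + 2.3.
T(s) = (0.5)/(s + 2.3)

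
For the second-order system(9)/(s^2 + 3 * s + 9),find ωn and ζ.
Standard form: ωn²/(s²+2ζωn·s+ωn²).
const=9=ωn² → ωn=3, s coeff=3=2ζωn → ζ=0.5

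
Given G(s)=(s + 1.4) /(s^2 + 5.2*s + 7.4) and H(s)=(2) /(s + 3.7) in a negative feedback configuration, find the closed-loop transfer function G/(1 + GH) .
Closed-loop T = G/(1+GH).
Numerator: G_num * H_den = s^2 + 5.1*s + 5.18.
Denominator: G_den * H_den + G_num * H_num = (s^3 + 8.9*s^2 + 26.64*s + 27.38) + (2*s + 2.8) = s^3 + 8.9*s^2 + 28.64*s + 30.18.
T(s) = (s^2 + 5.1*s + 5.18)/(s^3 + 8.9*s^2 + 28.64*s + 30.18)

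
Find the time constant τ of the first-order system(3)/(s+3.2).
First-order system: τ = -1/pole. Pole = -3.2. τ = -1/(-3.2) = 0.3125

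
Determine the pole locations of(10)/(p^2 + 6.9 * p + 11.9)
Set denominator = 0: p^2 + 6.9*p + 11.9 = (p + 3.4)(p + 3.5) = 0 → Poles: -3.4, -3.5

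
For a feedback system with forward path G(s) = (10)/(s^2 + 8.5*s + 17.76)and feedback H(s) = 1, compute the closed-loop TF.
Closed-loop T = G/(1+GH).
Numerator: G_num * H_den = 10.
Denominator: G_den * H_den + G_num * H_num = (s^2 + 8.5*s + 17.76) + (10) = s^2 + 8.5*s + 27.76.
T(s) = (10)/(s^2 + 8.5*s + 27.76)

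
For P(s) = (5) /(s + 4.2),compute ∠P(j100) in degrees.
Substitute s = j*100: P(j100) = 0.0020963 - 0.049912j.
∠P(j100) = atan2(Im, Re) = atan2(-0.049912, 0.0020963) = -87.59°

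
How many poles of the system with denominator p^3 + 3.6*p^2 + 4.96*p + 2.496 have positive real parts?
p^3 + 3.6*p^2 + 4.96*p + 2.496 = (p + 1.2)(p^2 + 2.4*p + 2.08). Poles: -1.2, -1.2 + 0.8j, -1.2 - 0.8j. RHP poles (Re>0): 0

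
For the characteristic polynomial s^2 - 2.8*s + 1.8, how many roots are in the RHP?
s^2 - 2.8*s + 1.8 = (s - 1.8)(s - 1). Poles: 1, 1.8. RHP poles (Re>0): 2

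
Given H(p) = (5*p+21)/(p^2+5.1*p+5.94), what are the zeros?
Set numerator = 0: 5*p + 21 = 0 → Zeros: -4.2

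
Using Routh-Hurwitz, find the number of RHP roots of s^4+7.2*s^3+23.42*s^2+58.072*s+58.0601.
Routh array:
s^4: [1, 23.42, 58.0601]; s^3: [7.2, 58.072]; s^2: [15.3544, 58.0601]; s^1: [30.8465]; s^0: [58.0601]
First column: [1, 7.2, 15.3544, 30.8465, 58.0601]. Sign changes = RHP roots = 0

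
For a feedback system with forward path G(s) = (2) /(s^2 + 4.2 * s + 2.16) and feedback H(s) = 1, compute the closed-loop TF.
Closed-loop T = G/(1+GH).
Numerator: G_num * H_den = 2.
Denominator: G_den * H_den + G_num * H_num = (s^2 + 4.2*s + 2.16) + (2) = s^2 + 4.2*s + 4.16.
T(s) = (2)/(s^2 + 4.2*s + 4.16)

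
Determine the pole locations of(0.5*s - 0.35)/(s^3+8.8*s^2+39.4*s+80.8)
Set denominator = 0: s^3 + 8.8*s^2 + 39.4*s + 80.8 = (s + 4)(s^2 + 4.8*s + 20.2) = 0 → Poles: -2.4 + 3.8j, -2.4 - 3.8j, -4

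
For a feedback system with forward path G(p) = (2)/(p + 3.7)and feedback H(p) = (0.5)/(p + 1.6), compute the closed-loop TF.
Closed-loop T = G/(1+GH).
Numerator: G_num * H_den = 2*p + 3.2.
Denominator: G_den * H_den + G_num * H_num = (p^2 + 5.3*p + 5.92) + (1) = p^2 + 5.3*p + 6.92.
T(p) = (2*p + 3.2)/(p^2 + 5.3*p + 6.92)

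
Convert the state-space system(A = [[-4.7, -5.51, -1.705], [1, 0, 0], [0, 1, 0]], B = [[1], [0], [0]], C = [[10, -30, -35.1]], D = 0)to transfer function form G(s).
G(s) = C(sI - A)⁻¹B + D.
Characteristic polynomial det(sI - A) = s^3 + 4.7*s^2 + 5.51*s + 1.705.
Numerator from C·adj(sI-A)·B + D·det(sI-A) = 10*s^2 - 30*s - 35.1.
G(s) = (10*s^2 - 30*s - 35.1)/(s^3 + 4.7*s^2 + 5.51*s + 1.705)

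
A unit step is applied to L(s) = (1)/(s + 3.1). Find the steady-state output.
FVT: lim_{t→∞} y(t) = lim_{s→0} s*Y(s) where Y(s) = L(s)/s.
= lim_{s→0} L(s) = L(0) = num(0)/den(0) = 1/3.1 = 0.3226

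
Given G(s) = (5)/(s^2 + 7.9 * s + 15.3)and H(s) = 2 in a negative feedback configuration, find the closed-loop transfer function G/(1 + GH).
Closed-loop T = G/(1+GH).
Numerator: G_num * H_den = 5.
Denominator: G_den * H_den + G_num * H_num = (s^2 + 7.9*s + 15.3) + (10) = s^2 + 7.9*s + 25.3.
T(s) = (5)/(s^2 + 7.9*s + 25.3)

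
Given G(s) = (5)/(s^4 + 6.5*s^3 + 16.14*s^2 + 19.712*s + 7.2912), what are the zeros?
Numerator is a nonzero constant (5) → Zeros: none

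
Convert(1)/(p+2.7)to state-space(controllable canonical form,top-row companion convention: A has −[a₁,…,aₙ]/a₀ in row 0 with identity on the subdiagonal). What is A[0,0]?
Reachable canonical form for den = p + 2.7: top row of A = -[a₁,a₂,...,aₙ]/a₀, ones on the subdiagonal, zeros elsewhere.
A = [[-2.7]].
A[0,0] = -2.7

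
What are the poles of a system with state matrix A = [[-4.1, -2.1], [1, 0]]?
Eigenvalues solve det(λI - A) = 0.
Characteristic polynomial: λ^2 + 4.1*λ + 2.1 = 0.
Factor: (λ + 0.6)(λ + 3.5) = 0.
Roots: -0.6, -3.5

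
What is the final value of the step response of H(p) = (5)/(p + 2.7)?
FVT: lim_{t→∞} y(t) = lim_{p→0} p*Y(p) where Y(p) = H(p)/p.
= lim_{p→0} H(p) = H(0) = num(0)/den(0) = 5/2.7 = 1.852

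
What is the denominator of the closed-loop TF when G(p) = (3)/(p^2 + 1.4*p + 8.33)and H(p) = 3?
Characteristic poly = G_den * H_den + G_num * H_num = (p^2 + 1.4*p + 8.33) + (9) = p^2 + 1.4*p + 17.33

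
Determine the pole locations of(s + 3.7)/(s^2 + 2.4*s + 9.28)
Set denominator = 0: s^2 + 2.4*s + 9.28 = 0 → Poles: -1.2 + 2.8j, -1.2 - 2.8j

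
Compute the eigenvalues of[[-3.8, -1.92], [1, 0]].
Eigenvalues solve det(λI - A) = 0.
Characteristic polynomial: λ^2 + 3.8*λ + 1.92 = 0.
Factor: (λ + 3.2)(λ + 0.6) = 0.
Roots: -0.6, -3.2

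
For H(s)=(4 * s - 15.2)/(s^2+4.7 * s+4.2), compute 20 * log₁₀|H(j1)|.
Substitute s = j*1: H(j1) = -0.922982 + 2.60563j.
|H(j1)| = sqrt(Re² + Im²) = 2.764.
20*log₁₀(2.764) = 8.83 dB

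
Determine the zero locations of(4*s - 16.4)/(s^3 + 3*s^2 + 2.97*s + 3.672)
Set numerator = 0: 4*s - 16.4 = 0 → Zeros: 4.1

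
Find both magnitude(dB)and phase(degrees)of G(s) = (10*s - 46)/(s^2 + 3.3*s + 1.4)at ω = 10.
Substitute s = j*10: G(j10) = 0.724783 - 0.771624j.
|G| = 20*log₁₀(sqrt(Re²+Im²)) = 0.49 dB.
∠G = atan2(Im, Re) = -46.79°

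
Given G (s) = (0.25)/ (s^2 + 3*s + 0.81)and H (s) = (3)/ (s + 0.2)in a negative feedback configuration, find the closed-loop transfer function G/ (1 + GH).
Closed-loop T = G/(1+GH).
Numerator: G_num * H_den = 0.25*s + 0.05.
Denominator: G_den * H_den + G_num * H_num = (s^3 + 3.2*s^2 + 1.41*s + 0.162) + (0.75) = s^3 + 3.2*s^2 + 1.41*s + 0.912.
T(s) = (0.25*s + 0.05)/(s^3 + 3.2*s^2 + 1.41*s + 0.912)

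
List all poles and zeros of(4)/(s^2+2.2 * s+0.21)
Set denominator = 0: s^2 + 2.2*s + 0.21 = (s + 2.1)(s + 0.1) = 0 → Poles: -0.1, -2.1
Numerator is a nonzero constant (4) → Zeros: none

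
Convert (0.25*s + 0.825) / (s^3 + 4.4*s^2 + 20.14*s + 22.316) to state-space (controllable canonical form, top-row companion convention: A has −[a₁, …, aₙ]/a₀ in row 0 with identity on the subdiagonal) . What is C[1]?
Reachable canonical form: C = numerator coefficients (right-aligned, zero-padded to length n).
num = 0.25*s + 0.825, C = [[0, 0.25, 0.825]].
C[1] = 0.25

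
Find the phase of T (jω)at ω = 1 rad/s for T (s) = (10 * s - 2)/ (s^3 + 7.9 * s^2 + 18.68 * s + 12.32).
Substitute s = j*1: T(j1) = 0.505723 + 0.239553j.
∠T(j1) = atan2(Im, Re) = atan2(0.239553, 0.505723) = 25.35°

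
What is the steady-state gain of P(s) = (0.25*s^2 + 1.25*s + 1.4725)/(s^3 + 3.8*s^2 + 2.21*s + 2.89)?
DC gain = P(0) = num(0)/den(0) = 1.4725/2.89 = 0.5095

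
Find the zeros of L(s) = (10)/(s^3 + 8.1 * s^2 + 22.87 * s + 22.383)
Numerator is a nonzero constant (10) → Zeros: none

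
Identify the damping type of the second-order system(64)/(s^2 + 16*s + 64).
Standard form: ωn²/(s²+2ζωn·s+ωn²) gives ωn=8, ζ=1.
Critically damped (ζ = 1)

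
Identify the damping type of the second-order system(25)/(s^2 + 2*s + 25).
Standard form: ωn²/(s²+2ζωn·s+ωn²) gives ωn=5, ζ=0.2.
Underdamped (ζ = 0.2 < 1)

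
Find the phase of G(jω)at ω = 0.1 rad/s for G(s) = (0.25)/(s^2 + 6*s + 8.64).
Substitute s = j*0.1: G(j0.1) = 0.0288294 - 0.00200436j.
∠G(j0.1) = atan2(Im, Re) = atan2(-0.00200436, 0.0288294) = -3.98°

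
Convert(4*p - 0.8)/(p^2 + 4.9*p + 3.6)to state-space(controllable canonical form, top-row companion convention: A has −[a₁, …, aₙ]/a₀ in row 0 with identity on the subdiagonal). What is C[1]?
Reachable canonical form: C = numerator coefficients (right-aligned, zero-padded to length n).
num = 4*p - 0.8, C = [[4, -0.8]].
C[1] = -0.8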